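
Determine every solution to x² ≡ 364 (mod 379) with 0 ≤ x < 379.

Since 379 ≡ 3 (mod 4), a square root of 364 is 364^((379+1)/4) = 364^95 mod 379.
Repeated squaring: 364^2≡225, 364^4≡218, 364^8≡149, 364^16≡219, 364^32≡207, 364^64≡22 (mod 379).
364^95 = 364^(64+16+8+4+2+1) ≡ 227 (mod 379).
Check: 227² = 51529 ≡ 364 (mod 379). The two roots are 152 and 227.

152, 227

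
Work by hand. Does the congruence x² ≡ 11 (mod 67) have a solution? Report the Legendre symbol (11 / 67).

-1

Reciprocity: 11 ≡ 3 and 67 ≡ 3 (mod 4), so (11/67) = −(67/11).
Reduce top mod 11: now compute (1/11).
Reached (1/11) = 1. Collecting the sign flips along the way, the symbol is -1.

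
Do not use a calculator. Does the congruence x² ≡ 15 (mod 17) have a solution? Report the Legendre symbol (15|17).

Euler's criterion: (15/17) ≡ 15^8 (mod 17).
15^2 ≡ 4 (mod 17)
15^4 ≡ 16 (mod 17)
15^8 ≡ 1 (mod 17)
15^8 = 15^(8) ≡ 1 (mod 17).
Result is 1, so (15/17) = 1.

1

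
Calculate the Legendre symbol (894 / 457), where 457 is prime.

-1

Euler's criterion: (894/457) ≡ 437^228 (mod 457).
437^2 ≡ 400 (mod 457)
437^4 ≡ 50 (mod 457)
437^8 ≡ 215 (mod 457)
437^16 ≡ 68 (mod 457)
437^32 ≡ 54 (mod 457)
437^64 ≡ 174 (mod 457)
437^128 ≡ 114 (mod 457)
437^228 = 437^(128+64+32+4) ≡ 456 (mod 457).
Result is 456 ≡ −1, so (894/457) = −1.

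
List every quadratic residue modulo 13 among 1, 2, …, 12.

Square k = 1,…,6 (k and 13−k give the same square):
1²=1, 2²=4, 3²=9, 4²≡3, 5²≡12, 6²≡10 (mod 13).
So the quadratic residues mod 13 are {1, 3, 4, 9, 10, 12}.

1,3,4,9,10,12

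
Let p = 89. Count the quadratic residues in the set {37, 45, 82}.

(37/89) = -1 → non-residue.
(45/89) = +1 → QR.
(82/89) = -1 → non-residue.
Total quadratic residues among the 3: 1.

1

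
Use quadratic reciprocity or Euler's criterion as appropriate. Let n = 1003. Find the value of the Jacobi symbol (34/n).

0

Pull out 2: since 1003 ≡ 3 (mod 8), (2/1003) = -1.
Reciprocity: 17 ≡ 1 and 1003 ≡ 3 (mod 4), so (17/1003) = +(1003/17).
Reduce top mod 17: now compute (0/17).
Top reduces to 0: gcd > 1, so the symbol is 0.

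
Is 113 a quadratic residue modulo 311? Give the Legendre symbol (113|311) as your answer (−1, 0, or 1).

1

Reciprocity: 113 ≡ 1 and 311 ≡ 3 (mod 4), so (113/311) = +(311/113).
Reduce top mod 113: now compute (85/113).
Reciprocity: 85 ≡ 1 and 113 ≡ 1 (mod 4), so (85/113) = +(113/85).
Reduce top mod 85: now compute (28/85).
Pull out 2^2: since 85 ≡ 5 (mod 8), (2/85) = -1, so (2/85)^2 = +1.
Reciprocity: 7 ≡ 3 and 85 ≡ 1 (mod 4), so (7/85) = +(85/7).
Reduce top mod 7: now compute (1/7).
Reached (1/7) = 1. Collecting the sign flips along the way, the symbol is +1.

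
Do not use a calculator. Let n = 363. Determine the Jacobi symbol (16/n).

1

Pull out 2^4: since 363 ≡ 3 (mod 8), (2/363) = -1, so (2/363)^4 = +1.
Reached (1/363) = 1. Collecting the sign flips along the way, the symbol is +1.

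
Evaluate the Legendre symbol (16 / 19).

Euler's criterion: (16/19) ≡ 16^9 (mod 19).
16^2 ≡ 9 (mod 19)
16^4 ≡ 5 (mod 19)
16^8 ≡ 6 (mod 19)
16^9 = 16^(8+1) ≡ 1 (mod 19).
Result is 1, so (16/19) = 1.

1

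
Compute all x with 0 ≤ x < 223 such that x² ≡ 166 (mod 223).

Since 223 ≡ 3 (mod 4), a square root of 166 is 166^((223+1)/4) = 166^56 mod 223.
Repeated squaring: 166^2≡127, 166^4≡73, 166^8≡200, 166^16≡83, 166^32≡199 (mod 223).
166^56 = 166^(32+16+8) ≡ 101 (mod 223).
Check: 101² = 10201 ≡ 166 (mod 223). The two roots are 101 and 122.

101, 122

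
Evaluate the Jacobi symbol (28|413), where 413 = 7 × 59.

Pull out 2^2: since 413 ≡ 5 (mod 8), (2/413) = -1, so (2/413)^2 = +1.
Reciprocity: 7 ≡ 3 and 413 ≡ 1 (mod 4), so (7/413) = +(413/7).
Reduce top mod 7: now compute (0/7).
Top reduces to 0: gcd > 1, so the symbol is 0.

0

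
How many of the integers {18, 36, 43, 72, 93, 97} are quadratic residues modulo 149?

1

(18/149) = -1 → non-residue.
(36/149) = +1 → QR.
(43/149) = -1 → non-residue.
(72/149) = -1 → non-residue.
(93/149) = -1 → non-residue.
(97/149) = -1 → non-residue.
Total quadratic residues among the 6: 1.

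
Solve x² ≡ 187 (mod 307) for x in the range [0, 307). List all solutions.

Since 307 ≡ 3 (mod 4), a square root of 187 is 187^((307+1)/4) = 187^77 mod 307.
Repeated squaring: 187^2≡278, 187^4≡227, 187^8≡260, 187^16≡60, 187^32≡223, 187^64≡302 (mod 307).
187^77 = 187^(64+8+4+1) ≡ 164 (mod 307).
Check: 164² = 26896 ≡ 187 (mod 307). The two roots are 143 and 164.

143, 164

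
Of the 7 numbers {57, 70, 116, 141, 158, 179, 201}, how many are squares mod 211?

3

(57/211) = -1 → non-residue.
(70/211) = +1 → QR.
(116/211) = -1 → non-residue.
(141/211) = -1 → non-residue.
(158/211) = -1 → non-residue.
(179/211) = +1 → QR.
(201/211) = +1 → QR.
Total quadratic residues among the 7: 3.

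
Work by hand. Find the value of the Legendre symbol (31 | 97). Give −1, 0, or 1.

1

Reciprocity: 31 ≡ 3 and 97 ≡ 1 (mod 4), so (31/97) = +(97/31).
Reduce top mod 31: now compute (4/31).
Pull out 2^2: since 31 ≡ 7 (mod 8), (2/31) = +1, so (2/31)^2 = +1.
Reached (1/31) = 1. Collecting the sign flips along the way, the symbol is +1.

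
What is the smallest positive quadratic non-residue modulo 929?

3

(2/929) = +1, so 2 is a residue.
(3/929) = −1, so 3 is the smallest positive non-residue mod 929.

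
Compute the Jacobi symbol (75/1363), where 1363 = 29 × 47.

Reciprocity: 75 ≡ 3 and 1363 ≡ 3 (mod 4), so (75/1363) = −(1363/75).
Reduce top mod 75: now compute (13/75).
Reciprocity: 13 ≡ 1 and 75 ≡ 3 (mod 4), so (13/75) = +(75/13).
Reduce top mod 13: now compute (10/13).
Pull out 2: since 13 ≡ 5 (mod 8), (2/13) = -1.
Reciprocity: 5 ≡ 1 and 13 ≡ 1 (mod 4), so (5/13) = +(13/5).
Reduce top mod 5: now compute (3/5).
Reciprocity: 3 ≡ 3 and 5 ≡ 1 (mod 4), so (3/5) = +(5/3).
Reduce top mod 3: now compute (2/3).
Pull out 2: since 3 ≡ 3 (mod 8), (2/3) = -1.
Reached (1/3) = 1. Collecting the sign flips along the way, the symbol is -1.

-1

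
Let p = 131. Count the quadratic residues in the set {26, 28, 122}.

(26/131) = -1 → non-residue.
(28/131) = +1 → QR.
(122/131) = -1 → non-residue.
Total quadratic residues among the 3: 1.

1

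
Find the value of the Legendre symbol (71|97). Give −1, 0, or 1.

-1

Reciprocity: 71 ≡ 3 and 97 ≡ 1 (mod 4), so (71/97) = +(97/71).
Reduce top mod 71: now compute (26/71).
Pull out 2: since 71 ≡ 7 (mod 8), (2/71) = +1.
Reciprocity: 13 ≡ 1 and 71 ≡ 3 (mod 4), so (13/71) = +(71/13).
Reduce top mod 13: now compute (6/13).
Pull out 2: since 13 ≡ 5 (mod 8), (2/13) = -1.
Reciprocity: 3 ≡ 3 and 13 ≡ 1 (mod 4), so (3/13) = +(13/3).
Reduce top mod 3: now compute (1/3).
Reached (1/3) = 1. Collecting the sign flips along the way, the symbol is -1.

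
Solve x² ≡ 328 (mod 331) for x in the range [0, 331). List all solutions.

Since 331 ≡ 3 (mod 4), a square root of 328 is 328^((331+1)/4) = 328^83 mod 331.
Repeated squaring: 328^2≡9, 328^4≡81, 328^8≡272, 328^16≡171, 328^32≡113, 328^64≡191 (mod 331).
328^83 = 328^(64+16+2+1) ≡ 268 (mod 331).
Check: 268² = 71824 ≡ 328 (mod 331). The two roots are 63 and 268.

63, 268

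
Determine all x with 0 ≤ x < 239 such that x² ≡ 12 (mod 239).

27, 212

Since 239 ≡ 3 (mod 4), a square root of 12 is 12^((239+1)/4) = 12^60 mod 239.
Repeated squaring: 12^2≡144, 12^4≡182, 12^8≡142, 12^16≡88, 12^32≡96 (mod 239).
12^60 = 12^(32+16+8+4) ≡ 27 (mod 239).
Check: 27² = 729 ≡ 12 (mod 239). The two roots are 27 and 212.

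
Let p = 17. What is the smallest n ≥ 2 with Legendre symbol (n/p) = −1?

(2/17) = +1, so 2 is a residue.
(3/17) = −1, so 3 is the smallest positive non-residue mod 17.

3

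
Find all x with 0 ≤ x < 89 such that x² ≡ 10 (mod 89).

30, 59

89 ≡ 1 (mod 4), so we find a root by search.
Trying successive values, 30² = 900 ≡ 10 (mod 89). The other root is 89 − 30 = 59.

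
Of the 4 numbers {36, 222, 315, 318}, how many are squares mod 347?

(36/347) = +1 → QR.
(222/347) = +1 → QR.
(315/347) = +1 → QR.
(318/347) = -1 → non-residue.
Total quadratic residues among the 4: 3.

3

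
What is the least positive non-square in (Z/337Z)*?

(2/337) = +1, so 2 is a residue.
(3/337) = +1, so 3 is a residue.
(4/337) = +1, so 4 is a residue.
(5/337) = −1, so 5 is the smallest positive non-residue mod 337.

5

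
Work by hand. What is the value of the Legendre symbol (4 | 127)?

Pull out 2^2: since 127 ≡ 7 (mod 8), (2/127) = +1, so (2/127)^2 = +1.
Reached (1/127) = 1. Collecting the sign flips along the way, the symbol is +1.

1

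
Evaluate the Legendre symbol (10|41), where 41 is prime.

1

Pull out 2: since 41 ≡ 1 (mod 8), (2/41) = +1.
Reciprocity: 5 ≡ 1 and 41 ≡ 1 (mod 4), so (5/41) = +(41/5).
Reduce top mod 5: now compute (1/5).
Reached (1/5) = 1. Collecting the sign flips along the way, the symbol is +1.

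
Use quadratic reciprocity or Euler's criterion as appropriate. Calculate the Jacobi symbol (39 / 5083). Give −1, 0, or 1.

Reciprocity: 39 ≡ 3 and 5083 ≡ 3 (mod 4), so (39/5083) = −(5083/39).
Reduce top mod 39: now compute (13/39).
Reciprocity: 13 ≡ 1 and 39 ≡ 3 (mod 4), so (13/39) = +(39/13).
Reduce top mod 13: now compute (0/13).
Top reduces to 0: gcd > 1, so the symbol is 0.

0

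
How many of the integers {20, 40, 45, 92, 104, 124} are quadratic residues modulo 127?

2

(20/127) = -1 → non-residue.
(40/127) = -1 → non-residue.
(45/127) = -1 → non-residue.
(92/127) = -1 → non-residue.
(104/127) = +1 → QR.
(124/127) = +1 → QR.
Total quadratic residues among the 6: 2.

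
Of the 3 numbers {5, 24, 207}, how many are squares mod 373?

(5/373) = -1 → non-residue.
(24/373) = -1 → non-residue.
(207/373) = -1 → non-residue.
Total quadratic residues among the 3: 0.

0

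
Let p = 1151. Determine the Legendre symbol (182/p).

-1

Pull out 2: since 1151 ≡ 7 (mod 8), (2/1151) = +1.
Reciprocity: 91 ≡ 3 and 1151 ≡ 3 (mod 4), so (91/1151) = −(1151/91).
Reduce top mod 91: now compute (59/91).
Reciprocity: 59 ≡ 3 and 91 ≡ 3 (mod 4), so (59/91) = −(91/59).
Reduce top mod 59: now compute (32/59).
Pull out 2^5: since 59 ≡ 3 (mod 8), (2/59) = -1, so (2/59)^5 = -1.
Reached (1/59) = 1. Collecting the sign flips along the way, the symbol is -1.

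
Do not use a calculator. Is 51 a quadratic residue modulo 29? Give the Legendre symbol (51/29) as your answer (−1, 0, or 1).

First reduce: 51 ≡ 22 (mod 29).
Pull out 2: since 29 ≡ 5 (mod 8), (2/29) = -1.
Reciprocity: 11 ≡ 3 and 29 ≡ 1 (mod 4), so (11/29) = +(29/11).
Reduce top mod 11: now compute (7/11).
Reciprocity: 7 ≡ 3 and 11 ≡ 3 (mod 4), so (7/11) = −(11/7).
Reduce top mod 7: now compute (4/7).
Pull out 2^2: since 7 ≡ 7 (mod 8), (2/7) = +1, so (2/7)^2 = +1.
Reached (1/7) = 1. Collecting the sign flips along the way, the symbol is +1.

1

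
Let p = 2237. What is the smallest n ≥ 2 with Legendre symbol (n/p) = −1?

2

(2/2237) = −1, so 2 is the smallest positive non-residue mod 2237.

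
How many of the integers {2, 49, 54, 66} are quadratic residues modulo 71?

3

(2/71) = +1 → QR.
(49/71) = +1 → QR.
(54/71) = +1 → QR.
(66/71) = -1 → non-residue.
Total quadratic residues among the 4: 3.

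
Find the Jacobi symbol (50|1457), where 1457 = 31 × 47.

1

Pull out 2: since 1457 ≡ 1 (mod 8), (2/1457) = +1.
Reciprocity: 25 ≡ 1 and 1457 ≡ 1 (mod 4), so (25/1457) = +(1457/25).
Reduce top mod 25: now compute (7/25).
Reciprocity: 7 ≡ 3 and 25 ≡ 1 (mod 4), so (7/25) = +(25/7).
Reduce top mod 7: now compute (4/7).
Pull out 2^2: since 7 ≡ 7 (mod 8), (2/7) = +1, so (2/7)^2 = +1.
Reached (1/7) = 1. Collecting the sign flips along the way, the symbol is +1.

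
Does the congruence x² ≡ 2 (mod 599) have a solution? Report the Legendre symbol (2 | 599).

1

Pull out 2: since 599 ≡ 7 (mod 8), (2/599) = +1.
Reached (1/599) = 1. Collecting the sign flips along the way, the symbol is +1.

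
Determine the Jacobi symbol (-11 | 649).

First reduce: -11 ≡ 638 (mod 649).
Pull out 2: since 649 ≡ 1 (mod 8), (2/649) = +1.
Reciprocity: 319 ≡ 3 and 649 ≡ 1 (mod 4), so (319/649) = +(649/319).
Reduce top mod 319: now compute (11/319).
Reciprocity: 11 ≡ 3 and 319 ≡ 3 (mod 4), so (11/319) = −(319/11).
Reduce top mod 11: now compute (0/11).
Top reduces to 0: gcd > 1, so the symbol is 0.

0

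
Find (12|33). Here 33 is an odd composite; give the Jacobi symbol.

0

Pull out 2^2: since 33 ≡ 1 (mod 8), (2/33) = +1, so (2/33)^2 = +1.
Reciprocity: 3 ≡ 3 and 33 ≡ 1 (mod 4), so (3/33) = +(33/3).
Reduce top mod 3: now compute (0/3).
Top reduces to 0: gcd > 1, so the symbol is 0.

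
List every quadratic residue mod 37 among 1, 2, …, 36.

Square k = 1,…,18 (k and 37−k give the same square):
1²=1, 2²=4, 3²=9, 4²=16, 5²=25, 6²=36, 7²≡12, 8²≡27, 9²≡7, 10²≡26, 11²≡10, 12²≡33, 13²≡21, 14²≡11, 15²≡3, 16²≡34, 17²≡30, 18²≡28 (mod 37).
So the quadratic residues mod 37 are {1, 3, 4, 7, 9, 10, 11, 12, 16, 21, 25, 26, 27, 28, 30, 33, 34, 36}.

1, 3, 4, 7, 9, 10, 11, 12, 16, 21, 25, 26, 27, 28, 30, 33, 34, 36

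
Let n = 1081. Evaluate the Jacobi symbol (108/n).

Pull out 2^2: since 1081 ≡ 1 (mod 8), (2/1081) = +1, so (2/1081)^2 = +1.
Reciprocity: 27 ≡ 3 and 1081 ≡ 1 (mod 4), so (27/1081) = +(1081/27).
Reduce top mod 27: now compute (1/27).
Reached (1/27) = 1. Collecting the sign flips along the way, the symbol is +1.

1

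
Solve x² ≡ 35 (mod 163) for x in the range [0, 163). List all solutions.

19, 144

Since 163 ≡ 3 (mod 4), a square root of 35 is 35^((163+1)/4) = 35^41 mod 163.
Repeated squaring: 35^2≡84, 35^4≡47, 35^8≡90, 35^16≡113, 35^32≡55 (mod 163).
35^41 = 35^(32+8+1) ≡ 144 (mod 163).
Check: 144² = 20736 ≡ 35 (mod 163). The two roots are 19 and 144.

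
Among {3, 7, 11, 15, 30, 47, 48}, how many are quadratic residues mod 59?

(3/59) = +1 → QR.
(7/59) = +1 → QR.
(11/59) = -1 → non-residue.
(15/59) = +1 → QR.
(30/59) = -1 → non-residue.
(47/59) = -1 → non-residue.
(48/59) = +1 → QR.
Total quadratic residues among the 7: 4.

4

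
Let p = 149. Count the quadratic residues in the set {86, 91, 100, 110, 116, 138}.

4

(86/149) = +1 → QR.
(91/149) = -1 → non-residue.
(100/149) = +1 → QR.
(110/149) = +1 → QR.
(116/149) = +1 → QR.
(138/149) = -1 → non-residue.
Total quadratic residues among the 6: 4.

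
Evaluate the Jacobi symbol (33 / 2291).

Reciprocity: 33 ≡ 1 and 2291 ≡ 3 (mod 4), so (33/2291) = +(2291/33).
Reduce top mod 33: now compute (14/33).
Pull out 2: since 33 ≡ 1 (mod 8), (2/33) = +1.
Reciprocity: 7 ≡ 3 and 33 ≡ 1 (mod 4), so (7/33) = +(33/7).
Reduce top mod 7: now compute (5/7).
Reciprocity: 5 ≡ 1 and 7 ≡ 3 (mod 4), so (5/7) = +(7/5).
Reduce top mod 5: now compute (2/5).
Pull out 2: since 5 ≡ 5 (mod 8), (2/5) = -1.
Reached (1/5) = 1. Collecting the sign flips along the way, the symbol is -1.

-1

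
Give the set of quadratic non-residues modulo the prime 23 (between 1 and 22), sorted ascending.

Square k = 1,…,11 (k and 23−k give the same square):
1²=1, 2²=4, 3²=9, 4²=16, 5²≡2, 6²≡13, 7²≡3, 8²≡18, 9²≡12, 10²≡8, 11²≡6 (mod 23).
The residues are {1, 2, 3, 4, 6, 8, 9, 12, 13, 16, 18}; the non-residues are the remaining 11 nonzero classes.

5, 7, 10, 11, 14, 15, 17, 19, 20, 21, 22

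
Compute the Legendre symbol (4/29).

Euler's criterion: (4/29) ≡ 4^14 (mod 29).
4^2 ≡ 16 (mod 29)
4^4 ≡ 24 (mod 29)
4^8 ≡ 25 (mod 29)
4^14 = 4^(8+4+2) ≡ 1 (mod 29).
Result is 1, so (4/29) = 1.

1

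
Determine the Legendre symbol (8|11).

Pull out 2^3: since 11 ≡ 3 (mod 8), (2/11) = -1, so (2/11)^3 = -1.
Reached (1/11) = 1. Collecting the sign flips along the way, the symbol is -1.

-1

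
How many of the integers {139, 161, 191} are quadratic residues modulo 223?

(139/223) = +1 → QR.
(161/223) = -1 → non-residue.
(191/223) = -1 → non-residue.
Total quadratic residues among the 3: 1.

1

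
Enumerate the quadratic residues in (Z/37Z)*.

Square k = 1,…,18 (k and 37−k give the same square):
1²=1, 2²=4, 3²=9, 4²=16, 5²=25, 6²=36, 7²≡12, 8²≡27, 9²≡7, 10²≡26, 11²≡10, 12²≡33, 13²≡21, 14²≡11, 15²≡3, 16²≡34, 17²≡30, 18²≡28 (mod 37).
So the quadratic residues mod 37 are {1, 3, 4, 7, 9, 10, 11, 12, 16, 21, 25, 26, 27, 28, 30, 33, 34, 36}.

1 3 4 7 9 10 11 12 16 21 25 26 27 28 30 33 34 36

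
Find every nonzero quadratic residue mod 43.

1,4,6,9,10,11,13,14,15,16,17,21,23,24,25,31,35,36,38,40,41

Square k = 1,…,21 (k and 43−k give the same square):
1²=1, 2²=4, 3²=9, 4²=16, 5²=25, 6²=36, 7²≡6, 8²≡21, 9²≡38, 10²≡14, 11²≡35, 12²≡15, 13²≡40, 14²≡24, 15²≡10, 16²≡41, 17²≡31, 18²≡23, 19²≡17, 20²≡13, 21²≡11 (mod 43).
So the quadratic residues mod 43 are {1, 4, 6, 9, 10, 11, 13, 14, 15, 16, 17, 21, 23, 24, 25, 31, 35, 36, 38, 40, 41}.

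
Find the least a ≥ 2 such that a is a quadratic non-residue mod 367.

(2/367) = +1, so 2 is a residue.
(3/367) = −1, so 3 is the smallest positive non-residue mod 367.

3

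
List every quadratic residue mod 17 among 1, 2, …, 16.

1 2 4 8 9 13 15 16

Square k = 1,…,8 (k and 17−k give the same square):
1²=1, 2²=4, 3²=9, 4²=16, 5²≡8, 6²≡2, 7²≡15, 8²≡13 (mod 17).
So the quadratic residues mod 17 are {1, 2, 4, 8, 9, 13, 15, 16}.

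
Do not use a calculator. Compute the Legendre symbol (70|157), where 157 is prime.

Pull out 2: since 157 ≡ 5 (mod 8), (2/157) = -1.
Reciprocity: 35 ≡ 3 and 157 ≡ 1 (mod 4), so (35/157) = +(157/35).
Reduce top mod 35: now compute (17/35).
Reciprocity: 17 ≡ 1 and 35 ≡ 3 (mod 4), so (17/35) = +(35/17).
Reduce top mod 17: now compute (1/17).
Reached (1/17) = 1. Collecting the sign flips along the way, the symbol is -1.

-1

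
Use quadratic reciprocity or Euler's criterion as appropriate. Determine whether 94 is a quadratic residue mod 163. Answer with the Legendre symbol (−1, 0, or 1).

-1

Pull out 2: since 163 ≡ 3 (mod 8), (2/163) = -1.
Reciprocity: 47 ≡ 3 and 163 ≡ 3 (mod 4), so (47/163) = −(163/47).
Reduce top mod 47: now compute (22/47).
Pull out 2: since 47 ≡ 7 (mod 8), (2/47) = +1.
Reciprocity: 11 ≡ 3 and 47 ≡ 3 (mod 4), so (11/47) = −(47/11).
Reduce top mod 11: now compute (3/11).
Reciprocity: 3 ≡ 3 and 11 ≡ 3 (mod 4), so (3/11) = −(11/3).
Reduce top mod 3: now compute (2/3).
Pull out 2: since 3 ≡ 3 (mod 8), (2/3) = -1.
Reached (1/3) = 1. Collecting the sign flips along the way, the symbol is -1.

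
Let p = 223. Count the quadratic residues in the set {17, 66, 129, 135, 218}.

(17/223) = +1 → QR.
(66/223) = +1 → QR.
(129/223) = -1 → non-residue.
(135/223) = +1 → QR.
(218/223) = +1 → QR.
Total quadratic residues among the 5: 4.

4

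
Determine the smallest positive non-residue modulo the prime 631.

(2/631) = +1, so 2 is a residue.
(3/631) = −1, so 3 is the smallest positive non-residue mod 631.

3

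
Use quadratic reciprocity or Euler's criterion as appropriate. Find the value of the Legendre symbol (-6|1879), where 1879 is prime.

1

First reduce: -6 ≡ 1873 (mod 1879).
Reciprocity: 1873 ≡ 1 and 1879 ≡ 3 (mod 4), so (1873/1879) = +(1879/1873).
Reduce top mod 1873: now compute (6/1873).
Pull out 2: since 1873 ≡ 1 (mod 8), (2/1873) = +1.
Reciprocity: 3 ≡ 3 and 1873 ≡ 1 (mod 4), so (3/1873) = +(1873/3).
Reduce top mod 3: now compute (1/3).
Reached (1/3) = 1. Collecting the sign flips along the way, the symbol is +1.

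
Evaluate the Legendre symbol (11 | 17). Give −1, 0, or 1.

-1

Reciprocity: 11 ≡ 3 and 17 ≡ 1 (mod 4), so (11/17) = +(17/11).
Reduce top mod 11: now compute (6/11).
Pull out 2: since 11 ≡ 3 (mod 8), (2/11) = -1.
Reciprocity: 3 ≡ 3 and 11 ≡ 3 (mod 4), so (3/11) = −(11/3).
Reduce top mod 3: now compute (2/3).
Pull out 2: since 3 ≡ 3 (mod 8), (2/3) = -1.
Reached (1/3) = 1. Collecting the sign flips along the way, the symbol is -1.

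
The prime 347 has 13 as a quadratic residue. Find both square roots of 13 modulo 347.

Since 347 ≡ 3 (mod 4), a square root of 13 is 13^((347+1)/4) = 13^87 mod 347.
Repeated squaring: 13^2≡169, 13^4≡107, 13^8≡345, 13^16≡4, 13^32≡16, 13^64≡256 (mod 347).
13^87 = 13^(64+16+4+2+1) ≡ 56 (mod 347).
Check: 56² = 3136 ≡ 13 (mod 347). The two roots are 56 and 291.

56, 291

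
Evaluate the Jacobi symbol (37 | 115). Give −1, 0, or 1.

Reciprocity: 37 ≡ 1 and 115 ≡ 3 (mod 4), so (37/115) = +(115/37).
Reduce top mod 37: now compute (4/37).
Pull out 2^2: since 37 ≡ 5 (mod 8), (2/37) = -1, so (2/37)^2 = +1.
Reached (1/37) = 1. Collecting the sign flips along the way, the symbol is +1.

1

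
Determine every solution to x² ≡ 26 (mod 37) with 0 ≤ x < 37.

10, 27

37 ≡ 1 (mod 4), so we find a root by search.
Trying successive values, 10² = 100 ≡ 26 (mod 37). The other root is 37 − 10 = 27.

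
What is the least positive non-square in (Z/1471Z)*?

3

(2/1471) = +1, so 2 is a residue.
(3/1471) = −1, so 3 is the smallest positive non-residue mod 1471.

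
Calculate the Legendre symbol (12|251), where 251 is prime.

Pull out 2^2: since 251 ≡ 3 (mod 8), (2/251) = -1, so (2/251)^2 = +1.
Reciprocity: 3 ≡ 3 and 251 ≡ 3 (mod 4), so (3/251) = −(251/3).
Reduce top mod 3: now compute (2/3).
Pull out 2: since 3 ≡ 3 (mod 8), (2/3) = -1.
Reached (1/3) = 1. Collecting the sign flips along the way, the symbol is +1.

1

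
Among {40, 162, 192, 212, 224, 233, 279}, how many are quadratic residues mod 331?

4

(40/331) = -1 → non-residue.
(162/331) = -1 → non-residue.
(192/331) = -1 → non-residue.
(212/331) = +1 → QR.
(224/331) = +1 → QR.
(233/331) = +1 → QR.
(279/331) = +1 → QR.
Total quadratic residues among the 7: 4.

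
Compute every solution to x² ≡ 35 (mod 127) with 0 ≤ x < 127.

Since 127 ≡ 3 (mod 4), a square root of 35 is 35^((127+1)/4) = 35^32 mod 127.
Repeated squaring: 35^2≡82, 35^4≡120, 35^8≡49, 35^16≡115, 35^32≡17 (mod 127).
35^32 = 35^(32) ≡ 17 (mod 127).
Check: 17² = 289 ≡ 35 (mod 127). The two roots are 17 and 110.

17, 110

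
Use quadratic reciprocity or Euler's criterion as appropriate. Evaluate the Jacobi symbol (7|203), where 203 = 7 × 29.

0

Reciprocity: 7 ≡ 3 and 203 ≡ 3 (mod 4), so (7/203) = −(203/7).
Reduce top mod 7: now compute (0/7).
Top reduces to 0: gcd > 1, so the symbol is 0.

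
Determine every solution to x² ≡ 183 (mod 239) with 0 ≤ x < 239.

Since 239 ≡ 3 (mod 4), a square root of 183 is 183^((239+1)/4) = 183^60 mod 239.
Repeated squaring: 183^2≡29, 183^4≡124, 183^8≡80, 183^16≡186, 183^32≡180 (mod 239).
183^60 = 183^(32+16+8+4) ≡ 30 (mod 239).
Check: 30² = 900 ≡ 183 (mod 239). The two roots are 30 and 209.

30, 209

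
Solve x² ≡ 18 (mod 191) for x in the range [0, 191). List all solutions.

Since 191 ≡ 3 (mod 4), a square root of 18 is 18^((191+1)/4) = 18^48 mod 191.
Repeated squaring: 18^2≡133, 18^4≡117, 18^8≡128, 18^16≡149, 18^32≡45 (mod 191).
18^48 = 18^(32+16) ≡ 20 (mod 191).
Check: 20² = 400 ≡ 18 (mod 191). The two roots are 20 and 171.

20, 171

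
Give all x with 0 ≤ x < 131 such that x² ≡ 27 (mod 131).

Since 131 ≡ 3 (mod 4), a square root of 27 is 27^((131+1)/4) = 27^33 mod 131.
Repeated squaring: 27^2≡74, 27^4≡105, 27^8≡21, 27^16≡48, 27^32≡77 (mod 131).
27^33 = 27^(32+1) ≡ 114 (mod 131).
Check: 114² = 12996 ≡ 27 (mod 131). The two roots are 17 and 114.

17, 114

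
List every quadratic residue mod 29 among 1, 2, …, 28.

Square k = 1,…,14 (k and 29−k give the same square):
1²=1, 2²=4, 3²=9, 4²=16, 5²=25, 6²≡7, 7²≡20, 8²≡6, 9²≡23, 10²≡13, 11²≡5, 12²≡28, 13²≡24, 14²≡22 (mod 29).
So the quadratic residues mod 29 are {1, 4, 5, 6, 7, 9, 13, 16, 20, 22, 23, 24, 25, 28}.

1,4,5,6,7,9,13,16,20,22,23,24,25,28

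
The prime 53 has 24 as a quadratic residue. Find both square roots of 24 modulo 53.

17, 36

53 ≡ 1 (mod 4), so we find a root by search.
Trying successive values, 17² = 289 ≡ 24 (mod 53). The other root is 53 − 17 = 36.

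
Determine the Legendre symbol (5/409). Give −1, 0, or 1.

Euler's criterion: (5/409) ≡ 5^204 (mod 409).
5^2 ≡ 25 (mod 409)
5^4 ≡ 216 (mod 409)
5^8 ≡ 30 (mod 409)
5^16 ≡ 82 (mod 409)
5^32 ≡ 180 (mod 409)
5^64 ≡ 89 (mod 409)
5^128 ≡ 150 (mod 409)
5^204 = 5^(128+64+8+4) ≡ 1 (mod 409).
Result is 1, so (5/409) = 1.

1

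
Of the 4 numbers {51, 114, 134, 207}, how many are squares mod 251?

3

(51/251) = +1 → QR.
(114/251) = +1 → QR.
(134/251) = -1 → non-residue.
(207/251) = +1 → QR.
Total quadratic residues among the 4: 3.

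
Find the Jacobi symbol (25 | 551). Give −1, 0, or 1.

1

Reciprocity: 25 ≡ 1 and 551 ≡ 3 (mod 4), so (25/551) = +(551/25).
Reduce top mod 25: now compute (1/25).
Reached (1/25) = 1. Collecting the sign flips along the way, the symbol is +1.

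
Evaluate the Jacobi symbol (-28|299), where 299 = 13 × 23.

-1

First reduce: -28 ≡ 271 (mod 299).
Reciprocity: 271 ≡ 3 and 299 ≡ 3 (mod 4), so (271/299) = −(299/271).
Reduce top mod 271: now compute (28/271).
Pull out 2^2: since 271 ≡ 7 (mod 8), (2/271) = +1, so (2/271)^2 = +1.
Reciprocity: 7 ≡ 3 and 271 ≡ 3 (mod 4), so (7/271) = −(271/7).
Reduce top mod 7: now compute (5/7).
Reciprocity: 5 ≡ 1 and 7 ≡ 3 (mod 4), so (5/7) = +(7/5).
Reduce top mod 5: now compute (2/5).
Pull out 2: since 5 ≡ 5 (mod 8), (2/5) = -1.
Reached (1/5) = 1. Collecting the sign flips along the way, the symbol is -1.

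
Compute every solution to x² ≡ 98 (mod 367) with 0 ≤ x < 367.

Since 367 ≡ 3 (mod 4), a square root of 98 is 98^((367+1)/4) = 98^92 mod 367.
Repeated squaring: 98^2≡62, 98^4≡174, 98^8≡182, 98^16≡94, 98^32≡28, 98^64≡50 (mod 367).
98^92 = 98^(64+16+8+4) ≡ 181 (mod 367).
Check: 181² = 32761 ≡ 98 (mod 367). The two roots are 181 and 186.

181, 186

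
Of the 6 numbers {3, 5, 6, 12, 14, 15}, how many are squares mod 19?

(3/19) = -1 → non-residue.
(5/19) = +1 → QR.
(6/19) = +1 → QR.
(12/19) = -1 → non-residue.
(14/19) = -1 → non-residue.
(15/19) = -1 → non-residue.
Total quadratic residues among the 6: 2.

2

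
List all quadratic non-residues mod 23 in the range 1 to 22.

5, 7, 10, 11, 14, 15, 17, 19, 20, 21, 22

Square k = 1,…,11 (k and 23−k give the same square):
1²=1, 2²=4, 3²=9, 4²=16, 5²≡2, 6²≡13, 7²≡3, 8²≡18, 9²≡12, 10²≡8, 11²≡6 (mod 23).
The residues are {1, 2, 3, 4, 6, 8, 9, 12, 13, 16, 18}; the non-residues are the remaining 11 nonzero classes.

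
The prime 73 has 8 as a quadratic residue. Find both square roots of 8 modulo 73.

73 ≡ 1 (mod 4), so we find a root by search.
Trying successive values, 9² = 81 ≡ 8 (mod 73). The other root is 73 − 9 = 64.

9, 64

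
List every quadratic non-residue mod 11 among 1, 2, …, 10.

2, 6, 7, 8, 10

Square k = 1,…,5 (k and 11−k give the same square):
1²=1, 2²=4, 3²=9, 4²≡5, 5²≡3 (mod 11).
The residues are {1, 3, 4, 5, 9}; the non-residues are the remaining 5 nonzero classes.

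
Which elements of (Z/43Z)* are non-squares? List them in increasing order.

2, 3, 5, 7, 8, 12, 18, 19, 20, 22, 26, 27, 28, 29, 30, 32, 33, 34, 37, 39, 42

Square k = 1,…,21 (k and 43−k give the same square):
1²=1, 2²=4, 3²=9, 4²=16, 5²=25, 6²=36, 7²≡6, 8²≡21, 9²≡38, 10²≡14, 11²≡35, 12²≡15, 13²≡40, 14²≡24, 15²≡10, 16²≡41, 17²≡31, 18²≡23, 19²≡17, 20²≡13, 21²≡11 (mod 43).
The residues are {1, 4, 6, 9, 10, 11, 13, 14, 15, 16, 17, 21, 23, 24, 25, 31, 35, 36, 38, 40, 41}; the non-residues are the remaining 21 nonzero classes.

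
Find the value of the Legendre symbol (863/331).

First reduce: 863 ≡ 201 (mod 331).
Reciprocity: 201 ≡ 1 and 331 ≡ 3 (mod 4), so (201/331) = +(331/201).
Reduce top mod 201: now compute (130/201).
Pull out 2: since 201 ≡ 1 (mod 8), (2/201) = +1.
Reciprocity: 65 ≡ 1 and 201 ≡ 1 (mod 4), so (65/201) = +(201/65).
Reduce top mod 65: now compute (6/65).
Pull out 2: since 65 ≡ 1 (mod 8), (2/65) = +1.
Reciprocity: 3 ≡ 3 and 65 ≡ 1 (mod 4), so (3/65) = +(65/3).
Reduce top mod 3: now compute (2/3).
Pull out 2: since 3 ≡ 3 (mod 8), (2/3) = -1.
Reached (1/3) = 1. Collecting the sign flips along the way, the symbol is -1.

-1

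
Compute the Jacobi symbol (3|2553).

0

Reciprocity: 3 ≡ 3 and 2553 ≡ 1 (mod 4), so (3/2553) = +(2553/3).
Reduce top mod 3: now compute (0/3).
Top reduces to 0: gcd > 1, so the symbol is 0.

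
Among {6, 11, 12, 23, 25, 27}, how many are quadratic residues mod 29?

3

(6/29) = +1 → QR.
(11/29) = -1 → non-residue.
(12/29) = -1 → non-residue.
(23/29) = +1 → QR.
(25/29) = +1 → QR.
(27/29) = -1 → non-residue.
Total quadratic residues among the 6: 3.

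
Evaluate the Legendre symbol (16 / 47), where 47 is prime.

1

Pull out 2^4: since 47 ≡ 7 (mod 8), (2/47) = +1, so (2/47)^4 = +1.
Reached (1/47) = 1. Collecting the sign flips along the way, the symbol is +1.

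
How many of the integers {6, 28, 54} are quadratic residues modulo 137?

(6/137) = -1 → non-residue.
(28/137) = +1 → QR.
(54/137) = -1 → non-residue.
Total quadratic residues among the 3: 1.

1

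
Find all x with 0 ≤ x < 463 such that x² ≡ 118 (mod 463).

230, 233

Since 463 ≡ 3 (mod 4), a square root of 118 is 118^((463+1)/4) = 118^116 mod 463.
Repeated squaring: 118^2≡34, 118^4≡230, 118^8≡118, 118^16≡34, 118^32≡230, 118^64≡118 (mod 463).
118^116 = 118^(64+32+16+4) ≡ 230 (mod 463).
Check: 230² = 52900 ≡ 118 (mod 463). The two roots are 230 and 233.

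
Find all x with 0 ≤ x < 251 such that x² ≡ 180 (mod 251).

Since 251 ≡ 3 (mod 4), a square root of 180 is 180^((251+1)/4) = 180^63 mod 251.
Repeated squaring: 180^2≡21, 180^4≡190, 180^8≡207, 180^16≡179, 180^32≡164 (mod 251).
180^63 = 180^(32+16+8+4+2+1) ≡ 155 (mod 251).
Check: 155² = 24025 ≡ 180 (mod 251). The two roots are 96 and 155.

96, 155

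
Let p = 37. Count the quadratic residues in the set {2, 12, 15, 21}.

(2/37) = -1 → non-residue.
(12/37) = +1 → QR.
(15/37) = -1 → non-residue.
(21/37) = +1 → QR.
Total quadratic residues among the 4: 2.

2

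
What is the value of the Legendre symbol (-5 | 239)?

-1

Euler's criterion: (-5/239) ≡ 234^119 (mod 239).
234^2 ≡ 25 (mod 239)
234^4 ≡ 147 (mod 239)
234^8 ≡ 99 (mod 239)
234^16 ≡ 2 (mod 239)
234^32 ≡ 4 (mod 239)
234^64 ≡ 16 (mod 239)
234^119 = 234^(64+32+16+4+2+1) ≡ 238 (mod 239).
Result is 238 ≡ −1, so (-5/239) = −1.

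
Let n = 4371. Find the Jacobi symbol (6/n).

0

Pull out 2: since 4371 ≡ 3 (mod 8), (2/4371) = -1.
Reciprocity: 3 ≡ 3 and 4371 ≡ 3 (mod 4), so (3/4371) = −(4371/3).
Reduce top mod 3: now compute (0/3).
Top reduces to 0: gcd > 1, so the symbol is 0.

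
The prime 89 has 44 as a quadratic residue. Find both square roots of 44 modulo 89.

89 ≡ 1 (mod 4), so we find a root by search.
Trying successive values, 20² = 400 ≡ 44 (mod 89). The other root is 89 − 20 = 69.

20, 69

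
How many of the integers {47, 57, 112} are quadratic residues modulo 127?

(47/127) = +1 → QR.
(57/127) = -1 → non-residue.
(112/127) = -1 → non-residue.
Total quadratic residues among the 3: 1.

1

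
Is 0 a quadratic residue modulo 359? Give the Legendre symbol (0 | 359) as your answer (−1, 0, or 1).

Top reduces to 0: gcd > 1, so the symbol is 0.

0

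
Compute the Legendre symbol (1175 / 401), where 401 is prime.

1

Euler's criterion: (1175/401) ≡ 373^200 (mod 401).
373^2 ≡ 383 (mod 401)
373^4 ≡ 324 (mod 401)
373^8 ≡ 315 (mod 401)
373^16 ≡ 178 (mod 401)
373^32 ≡ 5 (mod 401)
373^64 ≡ 25 (mod 401)
373^128 ≡ 224 (mod 401)
373^200 = 373^(128+64+8) ≡ 1 (mod 401).
Result is 1, so (1175/401) = 1.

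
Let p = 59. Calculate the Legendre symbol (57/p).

1

Euler's criterion: (57/59) ≡ 57^29 (mod 59).
57^2 ≡ 4 (mod 59)
57^4 ≡ 16 (mod 59)
57^8 ≡ 20 (mod 59)
57^16 ≡ 46 (mod 59)
57^29 = 57^(16+8+4+1) ≡ 1 (mod 59).
Result is 1, so (57/59) = 1.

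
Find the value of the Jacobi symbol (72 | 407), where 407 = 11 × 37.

1

Pull out 2^3: since 407 ≡ 7 (mod 8), (2/407) = +1, so (2/407)^3 = +1.
Reciprocity: 9 ≡ 1 and 407 ≡ 3 (mod 4), so (9/407) = +(407/9).
Reduce top mod 9: now compute (2/9).
Pull out 2: since 9 ≡ 1 (mod 8), (2/9) = +1.
Reached (1/9) = 1. Collecting the sign flips along the way, the symbol is +1.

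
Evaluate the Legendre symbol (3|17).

Reciprocity: 3 ≡ 3 and 17 ≡ 1 (mod 4), so (3/17) = +(17/3).
Reduce top mod 3: now compute (2/3).
Pull out 2: since 3 ≡ 3 (mod 8), (2/3) = -1.
Reached (1/3) = 1. Collecting the sign flips along the way, the symbol is -1.

-1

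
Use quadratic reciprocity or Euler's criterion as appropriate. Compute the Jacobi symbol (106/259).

-1

Pull out 2: since 259 ≡ 3 (mod 8), (2/259) = -1.
Reciprocity: 53 ≡ 1 and 259 ≡ 3 (mod 4), so (53/259) = +(259/53).
Reduce top mod 53: now compute (47/53).
Reciprocity: 47 ≡ 3 and 53 ≡ 1 (mod 4), so (47/53) = +(53/47).
Reduce top mod 47: now compute (6/47).
Pull out 2: since 47 ≡ 7 (mod 8), (2/47) = +1.
Reciprocity: 3 ≡ 3 and 47 ≡ 3 (mod 4), so (3/47) = −(47/3).
Reduce top mod 3: now compute (2/3).
Pull out 2: since 3 ≡ 3 (mod 8), (2/3) = -1.
Reached (1/3) = 1. Collecting the sign flips along the way, the symbol is -1.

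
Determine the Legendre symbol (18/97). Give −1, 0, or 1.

1

Euler's criterion: (18/97) ≡ 18^48 (mod 97).
18^2 ≡ 33 (mod 97)
18^4 ≡ 22 (mod 97)
18^8 ≡ 96 (mod 97)
18^16 ≡ 1 (mod 97)
18^32 ≡ 1 (mod 97)
18^48 = 18^(32+16) ≡ 1 (mod 97).
Result is 1, so (18/97) = 1.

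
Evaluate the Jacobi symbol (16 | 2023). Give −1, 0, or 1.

Pull out 2^4: since 2023 ≡ 7 (mod 8), (2/2023) = +1, so (2/2023)^4 = +1.
Reached (1/2023) = 1. Collecting the sign flips along the way, the symbol is +1.

1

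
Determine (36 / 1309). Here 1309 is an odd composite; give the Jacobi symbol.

1

Pull out 2^2: since 1309 ≡ 5 (mod 8), (2/1309) = -1, so (2/1309)^2 = +1.
Reciprocity: 9 ≡ 1 and 1309 ≡ 1 (mod 4), so (9/1309) = +(1309/9).
Reduce top mod 9: now compute (4/9).
Pull out 2^2: since 9 ≡ 1 (mod 8), (2/9) = +1, so (2/9)^2 = +1.
Reached (1/9) = 1. Collecting the sign flips along the way, the symbol is +1.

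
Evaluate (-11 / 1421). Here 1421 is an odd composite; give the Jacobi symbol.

-1

First reduce: -11 ≡ 1410 (mod 1421).
Pull out 2: since 1421 ≡ 5 (mod 8), (2/1421) = -1.
Reciprocity: 705 ≡ 1 and 1421 ≡ 1 (mod 4), so (705/1421) = +(1421/705).
Reduce top mod 705: now compute (11/705).
Reciprocity: 11 ≡ 3 and 705 ≡ 1 (mod 4), so (11/705) = +(705/11).
Reduce top mod 11: now compute (1/11).
Reached (1/11) = 1. Collecting the sign flips along the way, the symbol is -1.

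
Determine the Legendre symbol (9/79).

1

Reciprocity: 9 ≡ 1 and 79 ≡ 3 (mod 4), so (9/79) = +(79/9).
Reduce top mod 9: now compute (7/9).
Reciprocity: 7 ≡ 3 and 9 ≡ 1 (mod 4), so (7/9) = +(9/7).
Reduce top mod 7: now compute (2/7).
Pull out 2: since 7 ≡ 7 (mod 8), (2/7) = +1.
Reached (1/7) = 1. Collecting the sign flips along the way, the symbol is +1.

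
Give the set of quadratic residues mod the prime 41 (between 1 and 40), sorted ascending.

1,2,4,5,8,9,10,16,18,20,21,23,25,31,32,33,36,37,39,40

Square k = 1,…,20 (k and 41−k give the same square):
1²=1, 2²=4, 3²=9, 4²=16, 5²=25, 6²=36, 7²≡8, 8²≡23, 9²≡40, 10²≡18, 11²≡39, 12²≡21, 13²≡5, 14²≡32, 15²≡20, 16²≡10, 17²≡2, 18²≡37, 19²≡33, 20²≡31 (mod 41).
So the quadratic residues mod 41 are {1, 2, 4, 5, 8, 9, 10, 16, 18, 20, 21, 23, 25, 31, 32, 33, 36, 37, 39, 40}.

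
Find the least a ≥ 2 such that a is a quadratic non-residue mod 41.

(2/41) = +1, so 2 is a residue.
(3/41) = −1, so 3 is the smallest positive non-residue mod 41.

3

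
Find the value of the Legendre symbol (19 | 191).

Euler's criterion: (19/191) ≡ 19^95 (mod 191).
19^2 ≡ 170 (mod 191)
19^4 ≡ 59 (mod 191)
19^8 ≡ 43 (mod 191)
19^16 ≡ 130 (mod 191)
19^32 ≡ 92 (mod 191)
19^64 ≡ 60 (mod 191)
19^95 = 19^(64+16+8+4+2+1) ≡ 190 (mod 191).
Result is 190 ≡ −1, so (19/191) = −1.

-1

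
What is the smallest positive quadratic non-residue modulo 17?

3

(2/17) = +1, so 2 is a residue.
(3/17) = −1, so 3 is the smallest positive non-residue mod 17.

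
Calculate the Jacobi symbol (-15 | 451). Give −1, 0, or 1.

First reduce: -15 ≡ 436 (mod 451).
Pull out 2^2: since 451 ≡ 3 (mod 8), (2/451) = -1, so (2/451)^2 = +1.
Reciprocity: 109 ≡ 1 and 451 ≡ 3 (mod 4), so (109/451) = +(451/109).
Reduce top mod 109: now compute (15/109).
Reciprocity: 15 ≡ 3 and 109 ≡ 1 (mod 4), so (15/109) = +(109/15).
Reduce top mod 15: now compute (4/15).
Pull out 2^2: since 15 ≡ 7 (mod 8), (2/15) = +1, so (2/15)^2 = +1.
Reached (1/15) = 1. Collecting the sign flips along the way, the symbol is +1.

1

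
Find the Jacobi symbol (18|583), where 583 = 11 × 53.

1

Pull out 2: since 583 ≡ 7 (mod 8), (2/583) = +1.
Reciprocity: 9 ≡ 1 and 583 ≡ 3 (mod 4), so (9/583) = +(583/9).
Reduce top mod 9: now compute (7/9).
Reciprocity: 7 ≡ 3 and 9 ≡ 1 (mod 4), so (7/9) = +(9/7).
Reduce top mod 7: now compute (2/7).
Pull out 2: since 7 ≡ 7 (mod 8), (2/7) = +1.
Reached (1/7) = 1. Collecting the sign flips along the way, the symbol is +1.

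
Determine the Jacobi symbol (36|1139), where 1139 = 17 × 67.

Pull out 2^2: since 1139 ≡ 3 (mod 8), (2/1139) = -1, so (2/1139)^2 = +1.
Reciprocity: 9 ≡ 1 and 1139 ≡ 3 (mod 4), so (9/1139) = +(1139/9).
Reduce top mod 9: now compute (5/9).
Reciprocity: 5 ≡ 1 and 9 ≡ 1 (mod 4), so (5/9) = +(9/5).
Reduce top mod 5: now compute (4/5).
Pull out 2^2: since 5 ≡ 5 (mod 8), (2/5) = -1, so (2/5)^2 = +1.
Reached (1/5) = 1. Collecting the sign flips along the way, the symbol is +1.

1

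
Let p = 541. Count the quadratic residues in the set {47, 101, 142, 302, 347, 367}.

(47/541) = +1 → QR.
(101/541) = +1 → QR.
(142/541) = +1 → QR.
(302/541) = -1 → non-residue.
(347/541) = +1 → QR.
(367/541) = +1 → QR.
Total quadratic residues among the 6: 5.

5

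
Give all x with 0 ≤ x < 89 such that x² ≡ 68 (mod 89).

35, 54

89 ≡ 1 (mod 4), so we find a root by search.
Trying successive values, 35² = 1225 ≡ 68 (mod 89). The other root is 89 − 35 = 54.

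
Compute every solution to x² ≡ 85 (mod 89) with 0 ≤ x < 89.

21, 68

89 ≡ 1 (mod 4), so we find a root by search.
Trying successive values, 21² = 441 ≡ 85 (mod 89). The other root is 89 − 21 = 68.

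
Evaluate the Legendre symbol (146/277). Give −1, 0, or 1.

1

Euler's criterion: (146/277) ≡ 146^138 (mod 277).
146^2 ≡ 264 (mod 277)
146^4 ≡ 169 (mod 277)
146^8 ≡ 30 (mod 277)
146^16 ≡ 69 (mod 277)
146^32 ≡ 52 (mod 277)
146^64 ≡ 211 (mod 277)
146^128 ≡ 201 (mod 277)
146^138 = 146^(128+8+2) ≡ 1 (mod 277).
Result is 1, so (146/277) = 1.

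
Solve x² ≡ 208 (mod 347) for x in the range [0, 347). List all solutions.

123, 224

Since 347 ≡ 3 (mod 4), a square root of 208 is 208^((347+1)/4) = 208^87 mod 347.
Repeated squaring: 208^2≡236, 208^4≡176, 208^8≡93, 208^16≡321, 208^32≡329, 208^64≡324 (mod 347).
208^87 = 208^(64+16+4+2+1) ≡ 224 (mod 347).
Check: 224² = 50176 ≡ 208 (mod 347). The two roots are 123 and 224.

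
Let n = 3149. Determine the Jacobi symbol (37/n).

1

Reciprocity: 37 ≡ 1 and 3149 ≡ 1 (mod 4), so (37/3149) = +(3149/37).
Reduce top mod 37: now compute (4/37).
Pull out 2^2: since 37 ≡ 5 (mod 8), (2/37) = -1, so (2/37)^2 = +1.
Reached (1/37) = 1. Collecting the sign flips along the way, the symbol is +1.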